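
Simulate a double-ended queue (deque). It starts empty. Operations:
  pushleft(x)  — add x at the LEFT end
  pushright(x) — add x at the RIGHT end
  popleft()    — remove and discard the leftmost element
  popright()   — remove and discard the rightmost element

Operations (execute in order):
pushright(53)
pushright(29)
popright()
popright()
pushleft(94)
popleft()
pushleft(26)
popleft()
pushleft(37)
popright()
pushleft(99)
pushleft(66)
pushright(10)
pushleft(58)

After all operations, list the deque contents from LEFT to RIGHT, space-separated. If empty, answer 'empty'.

Answer: 58 66 99 10

Derivation:
pushright(53): [53]
pushright(29): [53, 29]
popright(): [53]
popright(): []
pushleft(94): [94]
popleft(): []
pushleft(26): [26]
popleft(): []
pushleft(37): [37]
popright(): []
pushleft(99): [99]
pushleft(66): [66, 99]
pushright(10): [66, 99, 10]
pushleft(58): [58, 66, 99, 10]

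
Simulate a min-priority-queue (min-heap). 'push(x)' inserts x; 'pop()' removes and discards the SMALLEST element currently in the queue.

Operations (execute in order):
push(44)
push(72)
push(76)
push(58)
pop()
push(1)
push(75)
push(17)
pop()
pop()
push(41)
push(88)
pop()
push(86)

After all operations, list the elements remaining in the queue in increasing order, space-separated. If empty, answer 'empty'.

push(44): heap contents = [44]
push(72): heap contents = [44, 72]
push(76): heap contents = [44, 72, 76]
push(58): heap contents = [44, 58, 72, 76]
pop() → 44: heap contents = [58, 72, 76]
push(1): heap contents = [1, 58, 72, 76]
push(75): heap contents = [1, 58, 72, 75, 76]
push(17): heap contents = [1, 17, 58, 72, 75, 76]
pop() → 1: heap contents = [17, 58, 72, 75, 76]
pop() → 17: heap contents = [58, 72, 75, 76]
push(41): heap contents = [41, 58, 72, 75, 76]
push(88): heap contents = [41, 58, 72, 75, 76, 88]
pop() → 41: heap contents = [58, 72, 75, 76, 88]
push(86): heap contents = [58, 72, 75, 76, 86, 88]

Answer: 58 72 75 76 86 88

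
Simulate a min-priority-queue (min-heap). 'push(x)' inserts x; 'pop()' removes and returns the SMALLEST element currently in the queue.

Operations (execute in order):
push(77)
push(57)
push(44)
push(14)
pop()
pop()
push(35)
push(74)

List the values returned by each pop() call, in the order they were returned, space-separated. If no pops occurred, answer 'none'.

push(77): heap contents = [77]
push(57): heap contents = [57, 77]
push(44): heap contents = [44, 57, 77]
push(14): heap contents = [14, 44, 57, 77]
pop() → 14: heap contents = [44, 57, 77]
pop() → 44: heap contents = [57, 77]
push(35): heap contents = [35, 57, 77]
push(74): heap contents = [35, 57, 74, 77]

Answer: 14 44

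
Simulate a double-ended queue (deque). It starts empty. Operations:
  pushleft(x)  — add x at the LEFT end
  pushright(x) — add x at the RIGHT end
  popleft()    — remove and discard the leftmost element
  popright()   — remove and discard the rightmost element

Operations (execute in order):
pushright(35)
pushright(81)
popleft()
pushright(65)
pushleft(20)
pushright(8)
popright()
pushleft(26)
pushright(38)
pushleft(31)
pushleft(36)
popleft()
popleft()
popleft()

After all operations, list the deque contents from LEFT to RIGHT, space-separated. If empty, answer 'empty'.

Answer: 20 81 65 38

Derivation:
pushright(35): [35]
pushright(81): [35, 81]
popleft(): [81]
pushright(65): [81, 65]
pushleft(20): [20, 81, 65]
pushright(8): [20, 81, 65, 8]
popright(): [20, 81, 65]
pushleft(26): [26, 20, 81, 65]
pushright(38): [26, 20, 81, 65, 38]
pushleft(31): [31, 26, 20, 81, 65, 38]
pushleft(36): [36, 31, 26, 20, 81, 65, 38]
popleft(): [31, 26, 20, 81, 65, 38]
popleft(): [26, 20, 81, 65, 38]
popleft(): [20, 81, 65, 38]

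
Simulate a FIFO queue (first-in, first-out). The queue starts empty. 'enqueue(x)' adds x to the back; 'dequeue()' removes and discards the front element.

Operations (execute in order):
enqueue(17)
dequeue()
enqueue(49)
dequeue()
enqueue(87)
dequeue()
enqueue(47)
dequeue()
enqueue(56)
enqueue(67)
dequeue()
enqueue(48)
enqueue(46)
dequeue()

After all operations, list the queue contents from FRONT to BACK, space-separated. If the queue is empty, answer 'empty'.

Answer: 48 46

Derivation:
enqueue(17): [17]
dequeue(): []
enqueue(49): [49]
dequeue(): []
enqueue(87): [87]
dequeue(): []
enqueue(47): [47]
dequeue(): []
enqueue(56): [56]
enqueue(67): [56, 67]
dequeue(): [67]
enqueue(48): [67, 48]
enqueue(46): [67, 48, 46]
dequeue(): [48, 46]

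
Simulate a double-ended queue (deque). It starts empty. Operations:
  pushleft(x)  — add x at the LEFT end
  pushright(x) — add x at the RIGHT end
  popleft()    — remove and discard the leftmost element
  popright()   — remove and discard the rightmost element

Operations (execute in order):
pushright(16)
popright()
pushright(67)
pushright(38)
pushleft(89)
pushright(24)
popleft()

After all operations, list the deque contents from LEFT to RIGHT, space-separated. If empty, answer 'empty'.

Answer: 67 38 24

Derivation:
pushright(16): [16]
popright(): []
pushright(67): [67]
pushright(38): [67, 38]
pushleft(89): [89, 67, 38]
pushright(24): [89, 67, 38, 24]
popleft(): [67, 38, 24]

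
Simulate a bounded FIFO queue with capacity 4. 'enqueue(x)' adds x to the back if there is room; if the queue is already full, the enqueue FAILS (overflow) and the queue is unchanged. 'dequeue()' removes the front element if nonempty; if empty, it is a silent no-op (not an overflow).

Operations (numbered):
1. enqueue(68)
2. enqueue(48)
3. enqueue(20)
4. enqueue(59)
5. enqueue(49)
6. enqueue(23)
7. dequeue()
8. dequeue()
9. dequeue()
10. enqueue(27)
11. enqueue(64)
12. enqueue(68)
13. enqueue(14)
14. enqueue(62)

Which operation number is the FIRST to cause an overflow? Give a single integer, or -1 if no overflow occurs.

1. enqueue(68): size=1
2. enqueue(48): size=2
3. enqueue(20): size=3
4. enqueue(59): size=4
5. enqueue(49): size=4=cap → OVERFLOW (fail)
6. enqueue(23): size=4=cap → OVERFLOW (fail)
7. dequeue(): size=3
8. dequeue(): size=2
9. dequeue(): size=1
10. enqueue(27): size=2
11. enqueue(64): size=3
12. enqueue(68): size=4
13. enqueue(14): size=4=cap → OVERFLOW (fail)
14. enqueue(62): size=4=cap → OVERFLOW (fail)

Answer: 5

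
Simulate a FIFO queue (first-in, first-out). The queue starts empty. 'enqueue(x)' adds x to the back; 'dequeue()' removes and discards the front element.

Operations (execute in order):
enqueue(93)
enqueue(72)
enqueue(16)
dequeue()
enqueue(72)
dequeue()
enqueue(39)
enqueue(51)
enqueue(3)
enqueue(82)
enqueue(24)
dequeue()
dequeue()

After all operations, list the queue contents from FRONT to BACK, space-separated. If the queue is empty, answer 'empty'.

Answer: 39 51 3 82 24

Derivation:
enqueue(93): [93]
enqueue(72): [93, 72]
enqueue(16): [93, 72, 16]
dequeue(): [72, 16]
enqueue(72): [72, 16, 72]
dequeue(): [16, 72]
enqueue(39): [16, 72, 39]
enqueue(51): [16, 72, 39, 51]
enqueue(3): [16, 72, 39, 51, 3]
enqueue(82): [16, 72, 39, 51, 3, 82]
enqueue(24): [16, 72, 39, 51, 3, 82, 24]
dequeue(): [72, 39, 51, 3, 82, 24]
dequeue(): [39, 51, 3, 82, 24]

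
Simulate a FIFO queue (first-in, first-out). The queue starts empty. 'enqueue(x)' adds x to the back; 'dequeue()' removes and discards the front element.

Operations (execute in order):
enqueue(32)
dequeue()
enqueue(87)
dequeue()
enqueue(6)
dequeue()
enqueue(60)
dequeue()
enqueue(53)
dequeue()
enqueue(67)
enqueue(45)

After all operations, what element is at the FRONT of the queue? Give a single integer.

Answer: 67

Derivation:
enqueue(32): queue = [32]
dequeue(): queue = []
enqueue(87): queue = [87]
dequeue(): queue = []
enqueue(6): queue = [6]
dequeue(): queue = []
enqueue(60): queue = [60]
dequeue(): queue = []
enqueue(53): queue = [53]
dequeue(): queue = []
enqueue(67): queue = [67]
enqueue(45): queue = [67, 45]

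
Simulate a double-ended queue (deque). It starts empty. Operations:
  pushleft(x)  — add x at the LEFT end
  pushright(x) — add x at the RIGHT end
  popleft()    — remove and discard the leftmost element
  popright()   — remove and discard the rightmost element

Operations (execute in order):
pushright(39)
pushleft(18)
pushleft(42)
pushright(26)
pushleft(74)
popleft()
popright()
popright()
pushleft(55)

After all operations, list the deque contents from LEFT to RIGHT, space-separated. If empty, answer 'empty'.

Answer: 55 42 18

Derivation:
pushright(39): [39]
pushleft(18): [18, 39]
pushleft(42): [42, 18, 39]
pushright(26): [42, 18, 39, 26]
pushleft(74): [74, 42, 18, 39, 26]
popleft(): [42, 18, 39, 26]
popright(): [42, 18, 39]
popright(): [42, 18]
pushleft(55): [55, 42, 18]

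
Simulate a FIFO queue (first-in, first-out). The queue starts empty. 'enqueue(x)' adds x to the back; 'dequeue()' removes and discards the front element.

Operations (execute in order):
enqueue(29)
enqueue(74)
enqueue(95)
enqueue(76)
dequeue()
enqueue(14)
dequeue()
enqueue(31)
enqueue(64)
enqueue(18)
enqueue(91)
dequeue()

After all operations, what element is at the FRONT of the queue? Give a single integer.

Answer: 76

Derivation:
enqueue(29): queue = [29]
enqueue(74): queue = [29, 74]
enqueue(95): queue = [29, 74, 95]
enqueue(76): queue = [29, 74, 95, 76]
dequeue(): queue = [74, 95, 76]
enqueue(14): queue = [74, 95, 76, 14]
dequeue(): queue = [95, 76, 14]
enqueue(31): queue = [95, 76, 14, 31]
enqueue(64): queue = [95, 76, 14, 31, 64]
enqueue(18): queue = [95, 76, 14, 31, 64, 18]
enqueue(91): queue = [95, 76, 14, 31, 64, 18, 91]
dequeue(): queue = [76, 14, 31, 64, 18, 91]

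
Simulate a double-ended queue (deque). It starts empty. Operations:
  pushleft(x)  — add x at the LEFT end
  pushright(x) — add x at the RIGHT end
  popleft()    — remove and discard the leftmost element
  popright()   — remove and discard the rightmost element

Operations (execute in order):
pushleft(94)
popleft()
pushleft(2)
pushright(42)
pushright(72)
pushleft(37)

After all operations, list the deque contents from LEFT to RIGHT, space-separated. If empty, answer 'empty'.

Answer: 37 2 42 72

Derivation:
pushleft(94): [94]
popleft(): []
pushleft(2): [2]
pushright(42): [2, 42]
pushright(72): [2, 42, 72]
pushleft(37): [37, 2, 42, 72]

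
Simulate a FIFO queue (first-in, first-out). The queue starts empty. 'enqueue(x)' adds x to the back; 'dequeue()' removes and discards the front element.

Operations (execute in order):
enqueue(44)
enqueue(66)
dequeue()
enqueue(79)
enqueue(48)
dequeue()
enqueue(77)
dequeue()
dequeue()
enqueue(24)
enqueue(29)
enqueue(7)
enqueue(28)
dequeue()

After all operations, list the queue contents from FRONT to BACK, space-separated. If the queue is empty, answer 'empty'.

Answer: 24 29 7 28

Derivation:
enqueue(44): [44]
enqueue(66): [44, 66]
dequeue(): [66]
enqueue(79): [66, 79]
enqueue(48): [66, 79, 48]
dequeue(): [79, 48]
enqueue(77): [79, 48, 77]
dequeue(): [48, 77]
dequeue(): [77]
enqueue(24): [77, 24]
enqueue(29): [77, 24, 29]
enqueue(7): [77, 24, 29, 7]
enqueue(28): [77, 24, 29, 7, 28]
dequeue(): [24, 29, 7, 28]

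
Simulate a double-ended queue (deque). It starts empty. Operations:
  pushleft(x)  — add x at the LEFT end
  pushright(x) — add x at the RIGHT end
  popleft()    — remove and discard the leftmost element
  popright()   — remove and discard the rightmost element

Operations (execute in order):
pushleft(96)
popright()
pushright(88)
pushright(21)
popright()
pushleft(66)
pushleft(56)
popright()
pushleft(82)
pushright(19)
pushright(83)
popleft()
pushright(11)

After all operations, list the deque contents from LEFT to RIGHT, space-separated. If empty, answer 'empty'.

Answer: 56 66 19 83 11

Derivation:
pushleft(96): [96]
popright(): []
pushright(88): [88]
pushright(21): [88, 21]
popright(): [88]
pushleft(66): [66, 88]
pushleft(56): [56, 66, 88]
popright(): [56, 66]
pushleft(82): [82, 56, 66]
pushright(19): [82, 56, 66, 19]
pushright(83): [82, 56, 66, 19, 83]
popleft(): [56, 66, 19, 83]
pushright(11): [56, 66, 19, 83, 11]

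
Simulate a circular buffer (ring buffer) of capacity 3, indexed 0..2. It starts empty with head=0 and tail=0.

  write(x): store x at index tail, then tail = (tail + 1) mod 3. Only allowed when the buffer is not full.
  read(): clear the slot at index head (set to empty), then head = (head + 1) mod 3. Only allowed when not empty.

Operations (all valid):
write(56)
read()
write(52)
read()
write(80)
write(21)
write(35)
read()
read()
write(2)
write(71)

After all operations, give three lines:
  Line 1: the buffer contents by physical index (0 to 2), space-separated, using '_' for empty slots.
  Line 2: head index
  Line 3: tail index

write(56): buf=[56 _ _], head=0, tail=1, size=1
read(): buf=[_ _ _], head=1, tail=1, size=0
write(52): buf=[_ 52 _], head=1, tail=2, size=1
read(): buf=[_ _ _], head=2, tail=2, size=0
write(80): buf=[_ _ 80], head=2, tail=0, size=1
write(21): buf=[21 _ 80], head=2, tail=1, size=2
write(35): buf=[21 35 80], head=2, tail=2, size=3
read(): buf=[21 35 _], head=0, tail=2, size=2
read(): buf=[_ 35 _], head=1, tail=2, size=1
write(2): buf=[_ 35 2], head=1, tail=0, size=2
write(71): buf=[71 35 2], head=1, tail=1, size=3

Answer: 71 35 2
1
1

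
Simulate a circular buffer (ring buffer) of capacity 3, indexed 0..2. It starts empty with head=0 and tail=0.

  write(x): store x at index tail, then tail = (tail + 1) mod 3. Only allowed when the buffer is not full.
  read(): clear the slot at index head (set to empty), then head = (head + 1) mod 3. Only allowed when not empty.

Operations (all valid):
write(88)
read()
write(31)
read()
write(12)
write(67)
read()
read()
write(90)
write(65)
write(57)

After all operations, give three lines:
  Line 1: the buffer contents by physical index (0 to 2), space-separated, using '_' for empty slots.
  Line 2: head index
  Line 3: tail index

Answer: 57 90 65
1
1

Derivation:
write(88): buf=[88 _ _], head=0, tail=1, size=1
read(): buf=[_ _ _], head=1, tail=1, size=0
write(31): buf=[_ 31 _], head=1, tail=2, size=1
read(): buf=[_ _ _], head=2, tail=2, size=0
write(12): buf=[_ _ 12], head=2, tail=0, size=1
write(67): buf=[67 _ 12], head=2, tail=1, size=2
read(): buf=[67 _ _], head=0, tail=1, size=1
read(): buf=[_ _ _], head=1, tail=1, size=0
write(90): buf=[_ 90 _], head=1, tail=2, size=1
write(65): buf=[_ 90 65], head=1, tail=0, size=2
write(57): buf=[57 90 65], head=1, tail=1, size=3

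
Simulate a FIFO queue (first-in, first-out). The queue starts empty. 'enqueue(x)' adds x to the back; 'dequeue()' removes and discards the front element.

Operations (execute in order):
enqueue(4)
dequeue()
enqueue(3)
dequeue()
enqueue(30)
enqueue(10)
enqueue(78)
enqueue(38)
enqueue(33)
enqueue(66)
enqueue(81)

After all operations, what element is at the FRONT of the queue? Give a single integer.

enqueue(4): queue = [4]
dequeue(): queue = []
enqueue(3): queue = [3]
dequeue(): queue = []
enqueue(30): queue = [30]
enqueue(10): queue = [30, 10]
enqueue(78): queue = [30, 10, 78]
enqueue(38): queue = [30, 10, 78, 38]
enqueue(33): queue = [30, 10, 78, 38, 33]
enqueue(66): queue = [30, 10, 78, 38, 33, 66]
enqueue(81): queue = [30, 10, 78, 38, 33, 66, 81]

Answer: 30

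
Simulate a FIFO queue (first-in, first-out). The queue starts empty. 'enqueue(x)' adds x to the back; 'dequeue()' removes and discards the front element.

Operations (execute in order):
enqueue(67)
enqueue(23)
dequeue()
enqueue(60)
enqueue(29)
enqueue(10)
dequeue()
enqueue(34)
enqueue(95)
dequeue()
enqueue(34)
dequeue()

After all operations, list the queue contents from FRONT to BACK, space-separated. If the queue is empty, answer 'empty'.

Answer: 10 34 95 34

Derivation:
enqueue(67): [67]
enqueue(23): [67, 23]
dequeue(): [23]
enqueue(60): [23, 60]
enqueue(29): [23, 60, 29]
enqueue(10): [23, 60, 29, 10]
dequeue(): [60, 29, 10]
enqueue(34): [60, 29, 10, 34]
enqueue(95): [60, 29, 10, 34, 95]
dequeue(): [29, 10, 34, 95]
enqueue(34): [29, 10, 34, 95, 34]
dequeue(): [10, 34, 95, 34]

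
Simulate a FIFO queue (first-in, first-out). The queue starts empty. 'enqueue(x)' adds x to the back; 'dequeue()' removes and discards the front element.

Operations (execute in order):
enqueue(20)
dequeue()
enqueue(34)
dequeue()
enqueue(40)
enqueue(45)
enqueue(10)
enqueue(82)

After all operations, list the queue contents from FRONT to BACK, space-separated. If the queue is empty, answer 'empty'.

enqueue(20): [20]
dequeue(): []
enqueue(34): [34]
dequeue(): []
enqueue(40): [40]
enqueue(45): [40, 45]
enqueue(10): [40, 45, 10]
enqueue(82): [40, 45, 10, 82]

Answer: 40 45 10 82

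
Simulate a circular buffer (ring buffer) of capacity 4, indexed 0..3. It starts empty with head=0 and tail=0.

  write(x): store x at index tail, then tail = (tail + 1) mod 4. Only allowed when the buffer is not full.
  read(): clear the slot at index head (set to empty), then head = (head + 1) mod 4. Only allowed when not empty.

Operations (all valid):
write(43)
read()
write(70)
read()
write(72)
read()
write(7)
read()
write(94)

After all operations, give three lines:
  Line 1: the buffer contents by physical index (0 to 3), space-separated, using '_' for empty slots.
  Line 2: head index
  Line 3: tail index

write(43): buf=[43 _ _ _], head=0, tail=1, size=1
read(): buf=[_ _ _ _], head=1, tail=1, size=0
write(70): buf=[_ 70 _ _], head=1, tail=2, size=1
read(): buf=[_ _ _ _], head=2, tail=2, size=0
write(72): buf=[_ _ 72 _], head=2, tail=3, size=1
read(): buf=[_ _ _ _], head=3, tail=3, size=0
write(7): buf=[_ _ _ 7], head=3, tail=0, size=1
read(): buf=[_ _ _ _], head=0, tail=0, size=0
write(94): buf=[94 _ _ _], head=0, tail=1, size=1

Answer: 94 _ _ _
0
1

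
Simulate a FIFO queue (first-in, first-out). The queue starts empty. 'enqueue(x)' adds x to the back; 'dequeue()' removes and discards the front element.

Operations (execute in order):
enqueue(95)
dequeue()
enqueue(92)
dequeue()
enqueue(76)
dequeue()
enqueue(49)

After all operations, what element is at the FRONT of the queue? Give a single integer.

Answer: 49

Derivation:
enqueue(95): queue = [95]
dequeue(): queue = []
enqueue(92): queue = [92]
dequeue(): queue = []
enqueue(76): queue = [76]
dequeue(): queue = []
enqueue(49): queue = [49]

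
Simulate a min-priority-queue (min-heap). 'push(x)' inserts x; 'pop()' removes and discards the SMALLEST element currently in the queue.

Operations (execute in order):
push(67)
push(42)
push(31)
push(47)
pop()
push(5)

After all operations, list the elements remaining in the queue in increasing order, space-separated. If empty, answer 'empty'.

Answer: 5 42 47 67

Derivation:
push(67): heap contents = [67]
push(42): heap contents = [42, 67]
push(31): heap contents = [31, 42, 67]
push(47): heap contents = [31, 42, 47, 67]
pop() → 31: heap contents = [42, 47, 67]
push(5): heap contents = [5, 42, 47, 67]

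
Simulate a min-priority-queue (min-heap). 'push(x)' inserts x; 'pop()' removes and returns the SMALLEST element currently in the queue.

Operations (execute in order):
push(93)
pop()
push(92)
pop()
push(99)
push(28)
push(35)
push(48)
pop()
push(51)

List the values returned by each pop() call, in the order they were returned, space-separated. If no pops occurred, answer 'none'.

push(93): heap contents = [93]
pop() → 93: heap contents = []
push(92): heap contents = [92]
pop() → 92: heap contents = []
push(99): heap contents = [99]
push(28): heap contents = [28, 99]
push(35): heap contents = [28, 35, 99]
push(48): heap contents = [28, 35, 48, 99]
pop() → 28: heap contents = [35, 48, 99]
push(51): heap contents = [35, 48, 51, 99]

Answer: 93 92 28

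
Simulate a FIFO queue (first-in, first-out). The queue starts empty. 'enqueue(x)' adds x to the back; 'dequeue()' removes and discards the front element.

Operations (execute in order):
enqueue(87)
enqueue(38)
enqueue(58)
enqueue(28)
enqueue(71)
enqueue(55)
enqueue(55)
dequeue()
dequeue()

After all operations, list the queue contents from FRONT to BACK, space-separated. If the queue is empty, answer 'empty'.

enqueue(87): [87]
enqueue(38): [87, 38]
enqueue(58): [87, 38, 58]
enqueue(28): [87, 38, 58, 28]
enqueue(71): [87, 38, 58, 28, 71]
enqueue(55): [87, 38, 58, 28, 71, 55]
enqueue(55): [87, 38, 58, 28, 71, 55, 55]
dequeue(): [38, 58, 28, 71, 55, 55]
dequeue(): [58, 28, 71, 55, 55]

Answer: 58 28 71 55 55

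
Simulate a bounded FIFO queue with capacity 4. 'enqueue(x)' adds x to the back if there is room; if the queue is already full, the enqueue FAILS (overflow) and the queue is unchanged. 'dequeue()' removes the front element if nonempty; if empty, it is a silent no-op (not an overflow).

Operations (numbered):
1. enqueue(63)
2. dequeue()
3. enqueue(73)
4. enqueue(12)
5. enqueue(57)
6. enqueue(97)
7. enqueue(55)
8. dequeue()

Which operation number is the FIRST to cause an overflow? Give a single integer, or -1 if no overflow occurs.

Answer: 7

Derivation:
1. enqueue(63): size=1
2. dequeue(): size=0
3. enqueue(73): size=1
4. enqueue(12): size=2
5. enqueue(57): size=3
6. enqueue(97): size=4
7. enqueue(55): size=4=cap → OVERFLOW (fail)
8. dequeue(): size=3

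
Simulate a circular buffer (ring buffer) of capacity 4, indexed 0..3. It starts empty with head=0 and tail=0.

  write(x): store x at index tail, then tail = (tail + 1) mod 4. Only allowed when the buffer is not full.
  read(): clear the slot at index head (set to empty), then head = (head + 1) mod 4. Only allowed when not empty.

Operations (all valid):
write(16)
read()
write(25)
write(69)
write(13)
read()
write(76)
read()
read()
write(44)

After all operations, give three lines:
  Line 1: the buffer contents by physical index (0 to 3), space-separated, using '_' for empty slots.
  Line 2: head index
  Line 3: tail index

Answer: 76 44 _ _
0
2

Derivation:
write(16): buf=[16 _ _ _], head=0, tail=1, size=1
read(): buf=[_ _ _ _], head=1, tail=1, size=0
write(25): buf=[_ 25 _ _], head=1, tail=2, size=1
write(69): buf=[_ 25 69 _], head=1, tail=3, size=2
write(13): buf=[_ 25 69 13], head=1, tail=0, size=3
read(): buf=[_ _ 69 13], head=2, tail=0, size=2
write(76): buf=[76 _ 69 13], head=2, tail=1, size=3
read(): buf=[76 _ _ 13], head=3, tail=1, size=2
read(): buf=[76 _ _ _], head=0, tail=1, size=1
write(44): buf=[76 44 _ _], head=0, tail=2, size=2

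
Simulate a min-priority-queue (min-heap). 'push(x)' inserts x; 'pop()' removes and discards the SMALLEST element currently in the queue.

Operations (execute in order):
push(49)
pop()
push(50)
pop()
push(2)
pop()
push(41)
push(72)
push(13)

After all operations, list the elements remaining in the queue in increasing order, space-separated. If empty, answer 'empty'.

Answer: 13 41 72

Derivation:
push(49): heap contents = [49]
pop() → 49: heap contents = []
push(50): heap contents = [50]
pop() → 50: heap contents = []
push(2): heap contents = [2]
pop() → 2: heap contents = []
push(41): heap contents = [41]
push(72): heap contents = [41, 72]
push(13): heap contents = [13, 41, 72]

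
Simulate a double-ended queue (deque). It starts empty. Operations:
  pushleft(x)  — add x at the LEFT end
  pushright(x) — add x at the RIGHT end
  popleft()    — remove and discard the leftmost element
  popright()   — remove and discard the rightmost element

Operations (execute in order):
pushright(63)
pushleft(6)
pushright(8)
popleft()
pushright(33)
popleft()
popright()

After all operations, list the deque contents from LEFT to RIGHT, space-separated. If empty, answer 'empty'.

Answer: 8

Derivation:
pushright(63): [63]
pushleft(6): [6, 63]
pushright(8): [6, 63, 8]
popleft(): [63, 8]
pushright(33): [63, 8, 33]
popleft(): [8, 33]
popright(): [8]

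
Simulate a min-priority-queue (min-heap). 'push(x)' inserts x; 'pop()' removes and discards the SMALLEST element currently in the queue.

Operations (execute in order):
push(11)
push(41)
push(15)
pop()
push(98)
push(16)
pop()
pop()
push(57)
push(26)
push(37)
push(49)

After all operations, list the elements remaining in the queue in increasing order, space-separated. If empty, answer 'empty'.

Answer: 26 37 41 49 57 98

Derivation:
push(11): heap contents = [11]
push(41): heap contents = [11, 41]
push(15): heap contents = [11, 15, 41]
pop() → 11: heap contents = [15, 41]
push(98): heap contents = [15, 41, 98]
push(16): heap contents = [15, 16, 41, 98]
pop() → 15: heap contents = [16, 41, 98]
pop() → 16: heap contents = [41, 98]
push(57): heap contents = [41, 57, 98]
push(26): heap contents = [26, 41, 57, 98]
push(37): heap contents = [26, 37, 41, 57, 98]
push(49): heap contents = [26, 37, 41, 49, 57, 98]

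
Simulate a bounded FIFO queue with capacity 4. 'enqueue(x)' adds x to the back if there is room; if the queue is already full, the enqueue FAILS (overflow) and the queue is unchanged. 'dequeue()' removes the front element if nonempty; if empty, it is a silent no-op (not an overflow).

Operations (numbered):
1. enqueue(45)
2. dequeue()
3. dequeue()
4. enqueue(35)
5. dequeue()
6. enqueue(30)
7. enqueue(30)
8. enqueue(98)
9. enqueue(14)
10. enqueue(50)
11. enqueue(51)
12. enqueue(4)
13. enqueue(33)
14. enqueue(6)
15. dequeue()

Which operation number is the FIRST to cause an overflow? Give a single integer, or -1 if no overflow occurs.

Answer: 10

Derivation:
1. enqueue(45): size=1
2. dequeue(): size=0
3. dequeue(): empty, no-op, size=0
4. enqueue(35): size=1
5. dequeue(): size=0
6. enqueue(30): size=1
7. enqueue(30): size=2
8. enqueue(98): size=3
9. enqueue(14): size=4
10. enqueue(50): size=4=cap → OVERFLOW (fail)
11. enqueue(51): size=4=cap → OVERFLOW (fail)
12. enqueue(4): size=4=cap → OVERFLOW (fail)
13. enqueue(33): size=4=cap → OVERFLOW (fail)
14. enqueue(6): size=4=cap → OVERFLOW (fail)
15. dequeue(): size=3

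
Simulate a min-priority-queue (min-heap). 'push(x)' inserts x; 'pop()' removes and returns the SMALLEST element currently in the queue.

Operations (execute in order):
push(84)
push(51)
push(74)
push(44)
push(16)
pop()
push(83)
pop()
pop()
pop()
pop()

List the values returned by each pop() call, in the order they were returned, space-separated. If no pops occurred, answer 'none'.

Answer: 16 44 51 74 83

Derivation:
push(84): heap contents = [84]
push(51): heap contents = [51, 84]
push(74): heap contents = [51, 74, 84]
push(44): heap contents = [44, 51, 74, 84]
push(16): heap contents = [16, 44, 51, 74, 84]
pop() → 16: heap contents = [44, 51, 74, 84]
push(83): heap contents = [44, 51, 74, 83, 84]
pop() → 44: heap contents = [51, 74, 83, 84]
pop() → 51: heap contents = [74, 83, 84]
pop() → 74: heap contents = [83, 84]
pop() → 83: heap contents = [84]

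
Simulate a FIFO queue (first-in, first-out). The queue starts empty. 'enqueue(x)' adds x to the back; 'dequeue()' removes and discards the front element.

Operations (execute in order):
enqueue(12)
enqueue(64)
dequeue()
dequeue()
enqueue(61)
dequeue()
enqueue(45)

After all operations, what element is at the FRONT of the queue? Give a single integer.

enqueue(12): queue = [12]
enqueue(64): queue = [12, 64]
dequeue(): queue = [64]
dequeue(): queue = []
enqueue(61): queue = [61]
dequeue(): queue = []
enqueue(45): queue = [45]

Answer: 45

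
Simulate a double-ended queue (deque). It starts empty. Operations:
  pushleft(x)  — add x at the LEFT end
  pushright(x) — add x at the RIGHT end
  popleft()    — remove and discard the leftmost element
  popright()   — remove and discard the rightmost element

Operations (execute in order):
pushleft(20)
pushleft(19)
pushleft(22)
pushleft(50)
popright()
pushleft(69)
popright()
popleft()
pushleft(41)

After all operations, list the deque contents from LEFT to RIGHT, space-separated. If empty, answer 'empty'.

Answer: 41 50 22

Derivation:
pushleft(20): [20]
pushleft(19): [19, 20]
pushleft(22): [22, 19, 20]
pushleft(50): [50, 22, 19, 20]
popright(): [50, 22, 19]
pushleft(69): [69, 50, 22, 19]
popright(): [69, 50, 22]
popleft(): [50, 22]
pushleft(41): [41, 50, 22]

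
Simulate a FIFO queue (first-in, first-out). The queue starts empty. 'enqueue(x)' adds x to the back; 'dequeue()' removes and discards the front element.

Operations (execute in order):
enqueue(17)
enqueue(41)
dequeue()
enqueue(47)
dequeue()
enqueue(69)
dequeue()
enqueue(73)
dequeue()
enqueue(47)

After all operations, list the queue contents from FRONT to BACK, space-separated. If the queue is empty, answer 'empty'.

Answer: 73 47

Derivation:
enqueue(17): [17]
enqueue(41): [17, 41]
dequeue(): [41]
enqueue(47): [41, 47]
dequeue(): [47]
enqueue(69): [47, 69]
dequeue(): [69]
enqueue(73): [69, 73]
dequeue(): [73]
enqueue(47): [73, 47]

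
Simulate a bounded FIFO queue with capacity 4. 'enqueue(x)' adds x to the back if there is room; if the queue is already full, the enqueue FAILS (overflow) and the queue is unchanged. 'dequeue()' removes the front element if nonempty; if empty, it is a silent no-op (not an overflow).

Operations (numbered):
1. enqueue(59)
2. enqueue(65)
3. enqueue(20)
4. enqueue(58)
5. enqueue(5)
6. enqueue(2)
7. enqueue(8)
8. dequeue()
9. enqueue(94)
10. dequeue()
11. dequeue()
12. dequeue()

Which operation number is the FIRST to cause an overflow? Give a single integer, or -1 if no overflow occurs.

Answer: 5

Derivation:
1. enqueue(59): size=1
2. enqueue(65): size=2
3. enqueue(20): size=3
4. enqueue(58): size=4
5. enqueue(5): size=4=cap → OVERFLOW (fail)
6. enqueue(2): size=4=cap → OVERFLOW (fail)
7. enqueue(8): size=4=cap → OVERFLOW (fail)
8. dequeue(): size=3
9. enqueue(94): size=4
10. dequeue(): size=3
11. dequeue(): size=2
12. dequeue(): size=1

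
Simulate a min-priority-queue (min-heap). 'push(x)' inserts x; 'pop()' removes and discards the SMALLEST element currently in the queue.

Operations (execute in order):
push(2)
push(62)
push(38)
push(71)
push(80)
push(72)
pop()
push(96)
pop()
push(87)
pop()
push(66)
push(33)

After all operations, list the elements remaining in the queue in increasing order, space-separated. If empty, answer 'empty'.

push(2): heap contents = [2]
push(62): heap contents = [2, 62]
push(38): heap contents = [2, 38, 62]
push(71): heap contents = [2, 38, 62, 71]
push(80): heap contents = [2, 38, 62, 71, 80]
push(72): heap contents = [2, 38, 62, 71, 72, 80]
pop() → 2: heap contents = [38, 62, 71, 72, 80]
push(96): heap contents = [38, 62, 71, 72, 80, 96]
pop() → 38: heap contents = [62, 71, 72, 80, 96]
push(87): heap contents = [62, 71, 72, 80, 87, 96]
pop() → 62: heap contents = [71, 72, 80, 87, 96]
push(66): heap contents = [66, 71, 72, 80, 87, 96]
push(33): heap contents = [33, 66, 71, 72, 80, 87, 96]

Answer: 33 66 71 72 80 87 96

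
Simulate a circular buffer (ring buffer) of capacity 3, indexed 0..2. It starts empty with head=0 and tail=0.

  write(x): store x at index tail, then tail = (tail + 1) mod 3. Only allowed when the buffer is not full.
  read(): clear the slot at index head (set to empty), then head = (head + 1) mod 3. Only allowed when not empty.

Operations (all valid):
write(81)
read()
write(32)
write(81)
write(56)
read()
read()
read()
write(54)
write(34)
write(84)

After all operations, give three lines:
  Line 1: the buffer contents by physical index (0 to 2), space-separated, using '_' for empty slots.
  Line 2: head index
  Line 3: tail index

write(81): buf=[81 _ _], head=0, tail=1, size=1
read(): buf=[_ _ _], head=1, tail=1, size=0
write(32): buf=[_ 32 _], head=1, tail=2, size=1
write(81): buf=[_ 32 81], head=1, tail=0, size=2
write(56): buf=[56 32 81], head=1, tail=1, size=3
read(): buf=[56 _ 81], head=2, tail=1, size=2
read(): buf=[56 _ _], head=0, tail=1, size=1
read(): buf=[_ _ _], head=1, tail=1, size=0
write(54): buf=[_ 54 _], head=1, tail=2, size=1
write(34): buf=[_ 54 34], head=1, tail=0, size=2
write(84): buf=[84 54 34], head=1, tail=1, size=3

Answer: 84 54 34
1
1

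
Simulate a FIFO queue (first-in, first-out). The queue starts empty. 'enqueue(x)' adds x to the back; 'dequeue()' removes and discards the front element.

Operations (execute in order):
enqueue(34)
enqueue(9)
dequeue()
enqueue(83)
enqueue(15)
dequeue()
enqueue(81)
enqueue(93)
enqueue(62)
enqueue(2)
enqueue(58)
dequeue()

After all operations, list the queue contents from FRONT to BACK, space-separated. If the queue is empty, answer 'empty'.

enqueue(34): [34]
enqueue(9): [34, 9]
dequeue(): [9]
enqueue(83): [9, 83]
enqueue(15): [9, 83, 15]
dequeue(): [83, 15]
enqueue(81): [83, 15, 81]
enqueue(93): [83, 15, 81, 93]
enqueue(62): [83, 15, 81, 93, 62]
enqueue(2): [83, 15, 81, 93, 62, 2]
enqueue(58): [83, 15, 81, 93, 62, 2, 58]
dequeue(): [15, 81, 93, 62, 2, 58]

Answer: 15 81 93 62 2 58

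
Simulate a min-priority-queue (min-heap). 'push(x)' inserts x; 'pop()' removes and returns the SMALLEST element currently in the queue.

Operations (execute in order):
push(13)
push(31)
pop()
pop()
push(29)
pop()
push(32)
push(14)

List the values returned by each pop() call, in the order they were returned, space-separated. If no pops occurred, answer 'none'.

Answer: 13 31 29

Derivation:
push(13): heap contents = [13]
push(31): heap contents = [13, 31]
pop() → 13: heap contents = [31]
pop() → 31: heap contents = []
push(29): heap contents = [29]
pop() → 29: heap contents = []
push(32): heap contents = [32]
push(14): heap contents = [14, 32]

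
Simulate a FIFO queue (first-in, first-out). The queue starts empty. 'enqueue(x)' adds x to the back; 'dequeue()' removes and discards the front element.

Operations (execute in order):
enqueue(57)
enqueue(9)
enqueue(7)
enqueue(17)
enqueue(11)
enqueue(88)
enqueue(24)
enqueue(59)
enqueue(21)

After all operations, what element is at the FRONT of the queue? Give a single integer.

Answer: 57

Derivation:
enqueue(57): queue = [57]
enqueue(9): queue = [57, 9]
enqueue(7): queue = [57, 9, 7]
enqueue(17): queue = [57, 9, 7, 17]
enqueue(11): queue = [57, 9, 7, 17, 11]
enqueue(88): queue = [57, 9, 7, 17, 11, 88]
enqueue(24): queue = [57, 9, 7, 17, 11, 88, 24]
enqueue(59): queue = [57, 9, 7, 17, 11, 88, 24, 59]
enqueue(21): queue = [57, 9, 7, 17, 11, 88, 24, 59, 21]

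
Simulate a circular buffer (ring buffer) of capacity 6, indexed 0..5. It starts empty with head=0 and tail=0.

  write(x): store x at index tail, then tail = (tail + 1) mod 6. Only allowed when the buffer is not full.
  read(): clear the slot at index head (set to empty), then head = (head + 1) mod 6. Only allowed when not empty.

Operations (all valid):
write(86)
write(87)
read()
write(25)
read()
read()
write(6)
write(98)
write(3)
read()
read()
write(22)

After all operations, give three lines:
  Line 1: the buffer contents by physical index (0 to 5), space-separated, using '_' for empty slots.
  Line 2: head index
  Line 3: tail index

Answer: 22 _ _ _ _ 3
5
1

Derivation:
write(86): buf=[86 _ _ _ _ _], head=0, tail=1, size=1
write(87): buf=[86 87 _ _ _ _], head=0, tail=2, size=2
read(): buf=[_ 87 _ _ _ _], head=1, tail=2, size=1
write(25): buf=[_ 87 25 _ _ _], head=1, tail=3, size=2
read(): buf=[_ _ 25 _ _ _], head=2, tail=3, size=1
read(): buf=[_ _ _ _ _ _], head=3, tail=3, size=0
write(6): buf=[_ _ _ 6 _ _], head=3, tail=4, size=1
write(98): buf=[_ _ _ 6 98 _], head=3, tail=5, size=2
write(3): buf=[_ _ _ 6 98 3], head=3, tail=0, size=3
read(): buf=[_ _ _ _ 98 3], head=4, tail=0, size=2
read(): buf=[_ _ _ _ _ 3], head=5, tail=0, size=1
write(22): buf=[22 _ _ _ _ 3], head=5, tail=1, size=2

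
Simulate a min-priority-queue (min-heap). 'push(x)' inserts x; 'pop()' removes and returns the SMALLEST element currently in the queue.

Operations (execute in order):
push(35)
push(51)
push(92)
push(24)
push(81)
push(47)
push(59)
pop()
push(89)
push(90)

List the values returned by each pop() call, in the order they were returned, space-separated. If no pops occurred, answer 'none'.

push(35): heap contents = [35]
push(51): heap contents = [35, 51]
push(92): heap contents = [35, 51, 92]
push(24): heap contents = [24, 35, 51, 92]
push(81): heap contents = [24, 35, 51, 81, 92]
push(47): heap contents = [24, 35, 47, 51, 81, 92]
push(59): heap contents = [24, 35, 47, 51, 59, 81, 92]
pop() → 24: heap contents = [35, 47, 51, 59, 81, 92]
push(89): heap contents = [35, 47, 51, 59, 81, 89, 92]
push(90): heap contents = [35, 47, 51, 59, 81, 89, 90, 92]

Answer: 24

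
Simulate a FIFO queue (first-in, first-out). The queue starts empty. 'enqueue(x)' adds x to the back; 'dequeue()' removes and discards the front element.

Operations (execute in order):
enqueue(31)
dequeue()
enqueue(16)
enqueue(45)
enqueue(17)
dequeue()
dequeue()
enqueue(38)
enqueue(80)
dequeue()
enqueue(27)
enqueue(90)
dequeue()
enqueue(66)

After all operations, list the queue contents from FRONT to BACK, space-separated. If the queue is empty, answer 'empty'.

enqueue(31): [31]
dequeue(): []
enqueue(16): [16]
enqueue(45): [16, 45]
enqueue(17): [16, 45, 17]
dequeue(): [45, 17]
dequeue(): [17]
enqueue(38): [17, 38]
enqueue(80): [17, 38, 80]
dequeue(): [38, 80]
enqueue(27): [38, 80, 27]
enqueue(90): [38, 80, 27, 90]
dequeue(): [80, 27, 90]
enqueue(66): [80, 27, 90, 66]

Answer: 80 27 90 66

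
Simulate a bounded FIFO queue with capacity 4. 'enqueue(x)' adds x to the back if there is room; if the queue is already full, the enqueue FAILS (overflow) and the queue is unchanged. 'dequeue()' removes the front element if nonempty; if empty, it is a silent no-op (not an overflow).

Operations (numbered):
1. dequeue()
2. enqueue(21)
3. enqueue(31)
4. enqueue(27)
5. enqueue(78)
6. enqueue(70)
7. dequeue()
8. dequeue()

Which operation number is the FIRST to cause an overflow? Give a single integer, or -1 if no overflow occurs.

1. dequeue(): empty, no-op, size=0
2. enqueue(21): size=1
3. enqueue(31): size=2
4. enqueue(27): size=3
5. enqueue(78): size=4
6. enqueue(70): size=4=cap → OVERFLOW (fail)
7. dequeue(): size=3
8. dequeue(): size=2

Answer: 6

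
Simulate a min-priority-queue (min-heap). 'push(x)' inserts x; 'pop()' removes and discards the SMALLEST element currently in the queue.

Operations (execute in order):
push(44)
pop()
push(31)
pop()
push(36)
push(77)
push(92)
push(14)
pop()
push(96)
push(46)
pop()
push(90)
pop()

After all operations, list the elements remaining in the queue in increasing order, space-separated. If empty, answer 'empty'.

push(44): heap contents = [44]
pop() → 44: heap contents = []
push(31): heap contents = [31]
pop() → 31: heap contents = []
push(36): heap contents = [36]
push(77): heap contents = [36, 77]
push(92): heap contents = [36, 77, 92]
push(14): heap contents = [14, 36, 77, 92]
pop() → 14: heap contents = [36, 77, 92]
push(96): heap contents = [36, 77, 92, 96]
push(46): heap contents = [36, 46, 77, 92, 96]
pop() → 36: heap contents = [46, 77, 92, 96]
push(90): heap contents = [46, 77, 90, 92, 96]
pop() → 46: heap contents = [77, 90, 92, 96]

Answer: 77 90 92 96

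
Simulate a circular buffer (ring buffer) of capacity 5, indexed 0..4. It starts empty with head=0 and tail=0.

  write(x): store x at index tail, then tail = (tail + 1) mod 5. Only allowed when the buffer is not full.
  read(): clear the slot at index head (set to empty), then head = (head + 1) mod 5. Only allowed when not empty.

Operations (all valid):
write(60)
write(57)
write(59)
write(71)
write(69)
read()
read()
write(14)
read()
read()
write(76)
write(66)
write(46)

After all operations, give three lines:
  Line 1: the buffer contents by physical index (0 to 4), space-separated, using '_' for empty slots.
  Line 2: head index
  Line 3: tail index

Answer: 14 76 66 46 69
4
4

Derivation:
write(60): buf=[60 _ _ _ _], head=0, tail=1, size=1
write(57): buf=[60 57 _ _ _], head=0, tail=2, size=2
write(59): buf=[60 57 59 _ _], head=0, tail=3, size=3
write(71): buf=[60 57 59 71 _], head=0, tail=4, size=4
write(69): buf=[60 57 59 71 69], head=0, tail=0, size=5
read(): buf=[_ 57 59 71 69], head=1, tail=0, size=4
read(): buf=[_ _ 59 71 69], head=2, tail=0, size=3
write(14): buf=[14 _ 59 71 69], head=2, tail=1, size=4
read(): buf=[14 _ _ 71 69], head=3, tail=1, size=3
read(): buf=[14 _ _ _ 69], head=4, tail=1, size=2
write(76): buf=[14 76 _ _ 69], head=4, tail=2, size=3
write(66): buf=[14 76 66 _ 69], head=4, tail=3, size=4
write(46): buf=[14 76 66 46 69], head=4, tail=4, size=5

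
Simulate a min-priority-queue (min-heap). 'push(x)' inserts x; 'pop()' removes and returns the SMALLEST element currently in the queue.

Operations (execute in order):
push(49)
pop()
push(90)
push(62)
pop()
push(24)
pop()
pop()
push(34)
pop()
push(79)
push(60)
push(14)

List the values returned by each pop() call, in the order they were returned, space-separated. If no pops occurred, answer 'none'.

Answer: 49 62 24 90 34

Derivation:
push(49): heap contents = [49]
pop() → 49: heap contents = []
push(90): heap contents = [90]
push(62): heap contents = [62, 90]
pop() → 62: heap contents = [90]
push(24): heap contents = [24, 90]
pop() → 24: heap contents = [90]
pop() → 90: heap contents = []
push(34): heap contents = [34]
pop() → 34: heap contents = []
push(79): heap contents = [79]
push(60): heap contents = [60, 79]
push(14): heap contents = [14, 60, 79]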